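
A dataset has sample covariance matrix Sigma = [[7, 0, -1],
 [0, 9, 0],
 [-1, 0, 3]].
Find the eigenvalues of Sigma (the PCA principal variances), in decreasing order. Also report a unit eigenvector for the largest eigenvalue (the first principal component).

Step 1 — characteristic polynomial p(λ) = det(λI - Sigma) = λ³ - tr·λ² + c_1·λ - det, where tr = trace, c_1 = sum of the principal 2×2 minors, det = det(Sigma):
  tr = 7 + 9 + 3 = 19,
  c_1 = (7·9 - (0)²) + (7·3 - (-1)²) + (9·3 - (0)²) = 63 + 20 + 27 = 110,
  det = 7·(9·3 - (0)²) - (0)·((0)·3 - (0)·(-1)) + (-1)·((0)·(0) - 9·(-1)) = 7·(27) - (0)·(0) + (-1)·(9) = 180.
  So p(λ) = λ³ - 19λ² + 110λ - 180.
Step 2 — look for an integer root (rational root theorem: any rational root is an integer divisor of 180). Testing λ = 9:
  p(9) = 729 - 1539 + 990 - 180 = 0  ✓
  Dividing out (λ - 9): p(λ) = (λ - 9)(λ² - 10λ + 20).
Step 3 — remaining eigenvalues from the quadratic λ² - 10λ + 20 = 0:
  Δ = 10² - 4·20 = 100 - 80 = 20,  λ = (10 ± √20)/2 = (10 ± 4.4721)/2 ≈ 7.2361 or 2.7639.
  Sorted: λ_1 = 9,  λ_2 = 7.2361,  λ_3 = 2.7639  (check: sum = 19 = tr ✓).

Step 4 — unit eigenvector for λ_1 = 9: v spans the null space of (Sigma - λ_1 I), whose rows are
  r_1 = (-2, 0, -1),  r_2 = (0, 0, 0),  r_3 = (-1, 0, -6).
  v is orthogonal to every row, so take v ∝ r_1 × r_3 = ((0)·(-6) - (-1)·(0), (-1)·(-1) - (-2)·(-6), (-2)·(0) - (0)·(-1)) = (0, -11, 0).
  Rescale (divide by 11; multiply by -1 so the first nonzero entry is positive): u = (0, 1, 0).
  ||u|| = √((0)² + (1)² + (0)²) = √(1) = 1,  v_1 = u/||u|| ≈ (0, 1, 0) (||v_1|| = 1).

λ_1 = 9,  λ_2 = 7.2361,  λ_3 = 2.7639;  v_1 ≈ (0, 1, 0)


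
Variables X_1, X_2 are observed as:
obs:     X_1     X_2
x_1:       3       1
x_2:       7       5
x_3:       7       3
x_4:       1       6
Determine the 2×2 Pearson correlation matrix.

Step 1 — column means:
  mean(X_1) = (3 + 7 + 7 + 1) / 4 = 18/4 = 4.5
  mean(X_2) = (1 + 5 + 3 + 6) / 4 = 15/4 = 3.75

Step 2 — sample variances and covariances s[i,j] = (1/(n-1)) · Σ_k (x_{k,i} - mean_i) · (x_{k,j} - mean_j), with n-1 = 3:
  s[X_1,X_1] = ((-1.5)·(-1.5) + (2.5)·(2.5) + (2.5)·(2.5) + (-3.5)·(-3.5)) / 3 = 27/3 = 9
  s[X_1,X_2] = ((-1.5)·(-2.75) + (2.5)·(1.25) + (2.5)·(-0.75) + (-3.5)·(2.25)) / 3 = -2.5/3 = -0.8333
  s[X_2,X_2] = ((-2.75)·(-2.75) + (1.25)·(1.25) + (-0.75)·(-0.75) + (2.25)·(2.25)) / 3 = 14.75/3 = 4.9167
  Sample standard deviations s_i = √(s[i,i]):
  s(X_1) = √(9) = 3
  s(X_2) = √(4.9167) = 2.2174

Step 3 — r_{ij} = s_{ij} / (s_i · s_j):
  r[X_1,X_1] = 1 (diagonal).
  r[X_1,X_2] = -0.8333 / (3 · 2.2174) = -0.8333 / 6.6521 = -0.1253
  r[X_2,X_2] = 1 (diagonal).

R is symmetric with unit diagonal. Assembling:

R = [[1, -0.1253],
 [-0.1253, 1]]


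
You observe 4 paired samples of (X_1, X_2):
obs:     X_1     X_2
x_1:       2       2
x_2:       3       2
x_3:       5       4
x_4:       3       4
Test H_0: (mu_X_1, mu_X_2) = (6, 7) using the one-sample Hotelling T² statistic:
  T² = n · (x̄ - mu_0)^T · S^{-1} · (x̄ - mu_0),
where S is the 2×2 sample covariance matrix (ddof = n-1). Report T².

Step 1 — sample mean vector:
  mean(X_1) = (2 + 3 + 5 + 3) / 4 = 13/4 = 3.25
  mean(X_2) = (2 + 2 + 4 + 4) / 4 = 12/4 = 3
  x̄ = (3.25, 3),  deviation x̄ - mu_0 = (3.25, 3) - (6, 7) = (-2.75, -4).

Step 2 — sample covariance matrix, S[i,j] = (1/(n-1)) · Σ_k (x_{k,i} - mean_i) · (x_{k,j} - mean_j), divisor n-1 = 3:
  S[X_1,X_1] = ((-1.25)·(-1.25) + (-0.25)·(-0.25) + (1.75)·(1.75) + (-0.25)·(-0.25)) / 3 = 4.75/3 = 1.5833
  S[X_1,X_2] = ((-1.25)·(-1) + (-0.25)·(-1) + (1.75)·(1) + (-0.25)·(1)) / 3 = 3/3 = 1
  S[X_2,X_2] = ((-1)·(-1) + (-1)·(-1) + (1)·(1) + (1)·(1)) / 3 = 4/3 = 1.3333
  S = [[1.5833, 1],
 [1, 1.3333]].

Step 3 — invert S. det(S) = 1.5833·1.3333 - (1)² = 1.1111.
  S^{-1} = (1/det) · [[d, -b], [-b, a]] = [[1.2, -0.9],
 [-0.9, 1.425]].

Step 4 — quadratic form (x̄ - mu_0)^T · S^{-1} · (x̄ - mu_0):
  S^{-1} · (x̄ - mu_0) = (0.3, -3.225),
  (x̄ - mu_0)^T · [...] = (-2.75)·(0.3) + (-4)·(-3.225) = 12.075.

Step 5 — scale by n: T² = 4 · 12.075 = 48.3.

T² ≈ 48.3


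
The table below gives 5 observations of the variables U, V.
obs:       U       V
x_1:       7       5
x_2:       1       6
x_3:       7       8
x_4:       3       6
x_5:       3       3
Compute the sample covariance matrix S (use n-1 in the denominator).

Step 1 — column means:
  mean(U) = (7 + 1 + 7 + 3 + 3) / 5 = 21/5 = 4.2
  mean(V) = (5 + 6 + 8 + 6 + 3) / 5 = 28/5 = 5.6

Step 2 — sample covariance S[i,j] = (1/(n-1)) · Σ_k (x_{k,i} - mean_i) · (x_{k,j} - mean_j), with n-1 = 4.
  S[U,U] = ((2.8)·(2.8) + (-3.2)·(-3.2) + (2.8)·(2.8) + (-1.2)·(-1.2) + (-1.2)·(-1.2)) / 4 = 28.8/4 = 7.2
  S[U,V] = ((2.8)·(-0.6) + (-3.2)·(0.4) + (2.8)·(2.4) + (-1.2)·(0.4) + (-1.2)·(-2.6)) / 4 = 6.4/4 = 1.6
  S[V,V] = ((-0.6)·(-0.6) + (0.4)·(0.4) + (2.4)·(2.4) + (0.4)·(0.4) + (-2.6)·(-2.6)) / 4 = 13.2/4 = 3.3

S is symmetric (S[j,i] = S[i,j]). Assembling:

S = [[7.2, 1.6],
 [1.6, 3.3]]


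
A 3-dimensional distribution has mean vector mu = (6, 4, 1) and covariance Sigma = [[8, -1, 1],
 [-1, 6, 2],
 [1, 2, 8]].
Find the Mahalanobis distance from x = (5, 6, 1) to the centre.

Step 1 — centre the observation: (x - mu) = (-1, 2, 0).

Step 2 — invert Sigma (cofactor / det for 3×3, or solve directly):
  Sigma^{-1} = [[0.1317, 0.0299, -0.024],
 [0.0299, 0.1886, -0.0509],
 [-0.024, -0.0509, 0.1407]].

Step 3 — form the quadratic (x - mu)^T · Sigma^{-1} · (x - mu):
  Sigma^{-1} · (x - mu) = (-0.0719, 0.3473, -0.0778).
  (x - mu)^T · [Sigma^{-1} · (x - mu)] = (-1)·(-0.0719) + (2)·(0.3473) + (0)·(-0.0778) = 0.7665.

Step 4 — take square root: d = √(0.7665) ≈ 0.8755.

d(x, mu) = √(0.7665) ≈ 0.8755


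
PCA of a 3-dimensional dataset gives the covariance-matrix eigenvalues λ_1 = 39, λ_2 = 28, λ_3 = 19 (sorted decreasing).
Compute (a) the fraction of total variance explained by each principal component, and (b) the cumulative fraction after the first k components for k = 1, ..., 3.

Step 1 — total variance = trace(Sigma) = Σ λ_i = 39 + 28 + 19 = 86.

Step 2 — fraction explained by component i = λ_i / Σ λ:
  PC1: 39/86 = 0.4535
  PC2: 28/86 = 0.3256
  PC3: 19/86 = 0.2209

Step 3 — cumulative fraction after k components = (λ_1 + ... + λ_k) / Σ λ:
  k = 1: 39/86 = 0.4535
  k = 2: (39 + 28)/86 = 67/86 = 0.7791
  k = 3: (39 + 28 + 19)/86 = 86/86 = 1

Summary (fraction, with percent):

explained: PC1 0.4535 (45.35%), PC2 0.3256 (32.56%), PC3 0.2209 (22.09%);  cumulative: 0.4535, 0.7791, 1


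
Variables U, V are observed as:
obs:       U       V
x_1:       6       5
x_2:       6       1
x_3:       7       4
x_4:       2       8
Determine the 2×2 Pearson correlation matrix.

Step 1 — column means:
  mean(U) = (6 + 6 + 7 + 2) / 4 = 21/4 = 5.25
  mean(V) = (5 + 1 + 4 + 8) / 4 = 18/4 = 4.5

Step 2 — sample variances and covariances s[i,j] = (1/(n-1)) · Σ_k (x_{k,i} - mean_i) · (x_{k,j} - mean_j), with n-1 = 3:
  s[U,U] = ((0.75)·(0.75) + (0.75)·(0.75) + (1.75)·(1.75) + (-3.25)·(-3.25)) / 3 = 14.75/3 = 4.9167
  s[U,V] = ((0.75)·(0.5) + (0.75)·(-3.5) + (1.75)·(-0.5) + (-3.25)·(3.5)) / 3 = -14.5/3 = -4.8333
  s[V,V] = ((0.5)·(0.5) + (-3.5)·(-3.5) + (-0.5)·(-0.5) + (3.5)·(3.5)) / 3 = 25/3 = 8.3333
  Sample standard deviations s_i = √(s[i,i]):
  s(U) = √(4.9167) = 2.2174
  s(V) = √(8.3333) = 2.8868

Step 3 — r_{ij} = s_{ij} / (s_i · s_j):
  r[U,U] = 1 (diagonal).
  r[U,V] = -4.8333 / (2.2174 · 2.8868) = -4.8333 / 6.401 = -0.7551
  r[V,V] = 1 (diagonal).

R is symmetric with unit diagonal. Assembling:

R = [[1, -0.7551],
 [-0.7551, 1]]


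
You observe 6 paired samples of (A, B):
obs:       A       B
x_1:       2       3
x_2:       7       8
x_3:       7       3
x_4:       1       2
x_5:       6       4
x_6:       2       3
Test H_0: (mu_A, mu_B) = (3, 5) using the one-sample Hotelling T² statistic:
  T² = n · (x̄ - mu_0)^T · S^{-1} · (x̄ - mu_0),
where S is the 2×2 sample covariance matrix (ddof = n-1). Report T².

Step 1 — sample mean vector:
  mean(A) = (2 + 7 + 7 + 1 + 6 + 2) / 6 = 25/6 = 4.1667
  mean(B) = (3 + 8 + 3 + 2 + 4 + 3) / 6 = 23/6 = 3.8333
  x̄ = (4.1667, 3.8333),  deviation x̄ - mu_0 = (4.1667, 3.8333) - (3, 5) = (1.1667, -1.1667).

Step 2 — sample covariance matrix, S[i,j] = (1/(n-1)) · Σ_k (x_{k,i} - mean_i) · (x_{k,j} - mean_j), divisor n-1 = 5:
  S[A,A] = ((-2.1667)·(-2.1667) + (2.8333)·(2.8333) + (2.8333)·(2.8333) + (-3.1667)·(-3.1667) + (1.8333)·(1.8333) + (-2.1667)·(-2.1667)) / 5 = 38.8333/5 = 7.7667
  S[A,B] = ((-2.1667)·(-0.8333) + (2.8333)·(4.1667) + (2.8333)·(-0.8333) + (-3.1667)·(-1.8333) + (1.8333)·(0.1667) + (-2.1667)·(-0.8333)) / 5 = 19.1667/5 = 3.8333
  S[B,B] = ((-0.8333)·(-0.8333) + (4.1667)·(4.1667) + (-0.8333)·(-0.8333) + (-1.8333)·(-1.8333) + (0.1667)·(0.1667) + (-0.8333)·(-0.8333)) / 5 = 22.8333/5 = 4.5667
  S = [[7.7667, 3.8333],
 [3.8333, 4.5667]].

Step 3 — invert S. det(S) = 7.7667·4.5667 - (3.8333)² = 20.7733.
  S^{-1} = (1/det) · [[d, -b], [-b, a]] = [[0.2198, -0.1845],
 [-0.1845, 0.3739]].

Step 4 — quadratic form (x̄ - mu_0)^T · S^{-1} · (x̄ - mu_0):
  S^{-1} · (x̄ - mu_0) = (0.4718, -0.6515),
  (x̄ - mu_0)^T · [...] = (1.1667)·(0.4718) + (-1.1667)·(-0.6515) = 1.3104.

Step 5 — scale by n: T² = 6 · 1.3104 = 7.8626.

T² ≈ 7.8626


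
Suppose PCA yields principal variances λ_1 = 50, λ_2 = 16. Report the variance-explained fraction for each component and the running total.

Step 1 — total variance = trace(Sigma) = Σ λ_i = 50 + 16 = 66.

Step 2 — fraction explained by component i = λ_i / Σ λ:
  PC1: 50/66 = 0.7576
  PC2: 16/66 = 0.2424

Step 3 — cumulative fraction after k components = (λ_1 + ... + λ_k) / Σ λ:
  k = 1: 50/66 = 0.7576
  k = 2: (50 + 16)/66 = 66/66 = 1

Summary (fraction, with percent):

explained: PC1 0.7576 (75.76%), PC2 0.2424 (24.24%);  cumulative: 0.7576, 1


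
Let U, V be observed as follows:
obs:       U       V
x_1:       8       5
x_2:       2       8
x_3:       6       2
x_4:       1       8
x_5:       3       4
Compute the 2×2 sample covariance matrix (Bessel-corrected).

Step 1 — column means:
  mean(U) = (8 + 2 + 6 + 1 + 3) / 5 = 20/5 = 4
  mean(V) = (5 + 8 + 2 + 8 + 4) / 5 = 27/5 = 5.4

Step 2 — sample covariance S[i,j] = (1/(n-1)) · Σ_k (x_{k,i} - mean_i) · (x_{k,j} - mean_j), with n-1 = 4.
  S[U,U] = ((4)·(4) + (-2)·(-2) + (2)·(2) + (-3)·(-3) + (-1)·(-1)) / 4 = 34/4 = 8.5
  S[U,V] = ((4)·(-0.4) + (-2)·(2.6) + (2)·(-3.4) + (-3)·(2.6) + (-1)·(-1.4)) / 4 = -20/4 = -5
  S[V,V] = ((-0.4)·(-0.4) + (2.6)·(2.6) + (-3.4)·(-3.4) + (2.6)·(2.6) + (-1.4)·(-1.4)) / 4 = 27.2/4 = 6.8

S is symmetric (S[j,i] = S[i,j]). Assembling:

S = [[8.5, -5],
 [-5, 6.8]]


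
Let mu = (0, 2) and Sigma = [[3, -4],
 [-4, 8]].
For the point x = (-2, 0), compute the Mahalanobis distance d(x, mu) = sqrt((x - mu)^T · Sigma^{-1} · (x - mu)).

Step 1 — centre the observation: (x - mu) = (-2, -2).

Step 2 — invert Sigma. det(Sigma) = 3·8 - (-4)² = 8.
  Sigma^{-1} = (1/det) · [[d, -b], [-b, a]] = [[1, 0.5],
 [0.5, 0.375]].

Step 3 — form the quadratic (x - mu)^T · Sigma^{-1} · (x - mu):
  Sigma^{-1} · (x - mu) = (-3, -1.75).
  (x - mu)^T · [Sigma^{-1} · (x - mu)] = (-2)·(-3) + (-2)·(-1.75) = 9.5.

Step 4 — take square root: d = √(9.5) ≈ 3.0822.

d(x, mu) = √(9.5) ≈ 3.0822


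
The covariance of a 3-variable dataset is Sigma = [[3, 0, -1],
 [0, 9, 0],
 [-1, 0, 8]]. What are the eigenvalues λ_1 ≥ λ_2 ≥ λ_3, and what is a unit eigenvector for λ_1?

Step 1 — characteristic polynomial p(λ) = det(λI - Sigma) = λ³ - tr·λ² + c_1·λ - det, where tr = trace, c_1 = sum of the principal 2×2 minors, det = det(Sigma):
  tr = 3 + 9 + 8 = 20,
  c_1 = (3·9 - (0)²) + (3·8 - (-1)²) + (9·8 - (0)²) = 27 + 23 + 72 = 122,
  det = 3·(9·8 - (0)²) - (0)·((0)·8 - (0)·(-1)) + (-1)·((0)·(0) - 9·(-1)) = 3·(72) - (0)·(0) + (-1)·(9) = 207.
  So p(λ) = λ³ - 20λ² + 122λ - 207.
Step 2 — look for an integer root (rational root theorem: any rational root is an integer divisor of 207). Testing λ = 9:
  p(9) = 729 - 1620 + 1098 - 207 = 0  ✓
  Dividing out (λ - 9): p(λ) = (λ - 9)(λ² - 11λ + 23).
Step 3 — remaining eigenvalues from the quadratic λ² - 11λ + 23 = 0:
  Δ = 11² - 4·23 = 121 - 92 = 29,  λ = (11 ± √29)/2 = (11 ± 5.3852)/2 ≈ 8.1926 or 2.8074.
  Sorted: λ_1 = 9,  λ_2 = 8.1926,  λ_3 = 2.8074  (check: sum = 20 = tr ✓).

Step 4 — unit eigenvector for λ_1 = 9: v spans the null space of (Sigma - λ_1 I), whose rows are
  r_1 = (-6, 0, -1),  r_2 = (0, 0, 0),  r_3 = (-1, 0, -1).
  v is orthogonal to every row, so take v ∝ r_1 × r_3 = ((0)·(-1) - (-1)·(0), (-1)·(-1) - (-6)·(-1), (-6)·(0) - (0)·(-1)) = (0, -5, 0).
  Rescale (divide by 5; multiply by -1 so the first nonzero entry is positive): u = (0, 1, 0).
  ||u|| = √((0)² + (1)² + (0)²) = √(1) = 1,  v_1 = u/||u|| ≈ (0, 1, 0) (||v_1|| = 1).

λ_1 = 9,  λ_2 = 8.1926,  λ_3 = 2.8074;  v_1 ≈ (0, 1, 0)


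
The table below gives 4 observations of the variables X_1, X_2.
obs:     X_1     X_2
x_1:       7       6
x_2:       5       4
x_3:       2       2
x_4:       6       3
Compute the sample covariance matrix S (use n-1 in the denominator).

Step 1 — column means:
  mean(X_1) = (7 + 5 + 2 + 6) / 4 = 20/4 = 5
  mean(X_2) = (6 + 4 + 2 + 3) / 4 = 15/4 = 3.75

Step 2 — sample covariance S[i,j] = (1/(n-1)) · Σ_k (x_{k,i} - mean_i) · (x_{k,j} - mean_j), with n-1 = 3.
  S[X_1,X_1] = ((2)·(2) + (0)·(0) + (-3)·(-3) + (1)·(1)) / 3 = 14/3 = 4.6667
  S[X_1,X_2] = ((2)·(2.25) + (0)·(0.25) + (-3)·(-1.75) + (1)·(-0.75)) / 3 = 9/3 = 3
  S[X_2,X_2] = ((2.25)·(2.25) + (0.25)·(0.25) + (-1.75)·(-1.75) + (-0.75)·(-0.75)) / 3 = 8.75/3 = 2.9167

S is symmetric (S[j,i] = S[i,j]). Assembling:

S = [[4.6667, 3],
 [3, 2.9167]]


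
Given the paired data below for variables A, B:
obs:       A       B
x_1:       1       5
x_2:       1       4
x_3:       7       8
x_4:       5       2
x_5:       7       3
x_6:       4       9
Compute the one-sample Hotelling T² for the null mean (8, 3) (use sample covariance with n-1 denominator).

Step 1 — sample mean vector:
  mean(A) = (1 + 1 + 7 + 5 + 7 + 4) / 6 = 25/6 = 4.1667
  mean(B) = (5 + 4 + 8 + 2 + 3 + 9) / 6 = 31/6 = 5.1667
  x̄ = (4.1667, 5.1667),  deviation x̄ - mu_0 = (4.1667, 5.1667) - (8, 3) = (-3.8333, 2.1667).

Step 2 — sample covariance matrix, S[i,j] = (1/(n-1)) · Σ_k (x_{k,i} - mean_i) · (x_{k,j} - mean_j), divisor n-1 = 5:
  S[A,A] = ((-3.1667)·(-3.1667) + (-3.1667)·(-3.1667) + (2.8333)·(2.8333) + (0.8333)·(0.8333) + (2.8333)·(2.8333) + (-0.1667)·(-0.1667)) / 5 = 36.8333/5 = 7.3667
  S[A,B] = ((-3.1667)·(-0.1667) + (-3.1667)·(-1.1667) + (2.8333)·(2.8333) + (0.8333)·(-3.1667) + (2.8333)·(-2.1667) + (-0.1667)·(3.8333)) / 5 = 2.8333/5 = 0.5667
  S[B,B] = ((-0.1667)·(-0.1667) + (-1.1667)·(-1.1667) + (2.8333)·(2.8333) + (-3.1667)·(-3.1667) + (-2.1667)·(-2.1667) + (3.8333)·(3.8333)) / 5 = 38.8333/5 = 7.7667
  S = [[7.3667, 0.5667],
 [0.5667, 7.7667]].

Step 3 — invert S. det(S) = 7.3667·7.7667 - (0.5667)² = 56.8933.
  S^{-1} = (1/det) · [[d, -b], [-b, a]] = [[0.1365, -0.01],
 [-0.01, 0.1295]].

Step 4 — quadratic form (x̄ - mu_0)^T · S^{-1} · (x̄ - mu_0):
  S^{-1} · (x̄ - mu_0) = (-0.5449, 0.3187),
  (x̄ - mu_0)^T · [...] = (-3.8333)·(-0.5449) + (2.1667)·(0.3187) = 2.7793.

Step 5 — scale by n: T² = 6 · 2.7793 = 16.6757.

T² ≈ 16.6757


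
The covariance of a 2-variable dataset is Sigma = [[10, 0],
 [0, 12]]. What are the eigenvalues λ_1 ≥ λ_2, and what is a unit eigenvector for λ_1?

Step 1 — characteristic polynomial of 2×2 Sigma:
  det(Sigma - λI) = λ² - trace · λ + det = 0.
  trace = 10 + 12 = 22, det = 10·12 - (0)² = 120.
Step 2 — discriminant:
  Δ = trace² - 4·det = 484 - 480 = 4.
Step 3 — eigenvalues:
  λ = (trace ± √Δ)/2 = (22 ± 2)/2,
  λ_1 = 12,  λ_2 = 10.

Step 4 — unit eigenvector for λ_1: Sigma is diagonal, so its eigenvectors are the coordinate axes. λ_1 = 12 is the diagonal entry on the second coordinate axis, hence
  v_1 = (0, 1) (||v_1|| = 1).

λ_1 = 12,  λ_2 = 10;  v_1 ≈ (0, 1)


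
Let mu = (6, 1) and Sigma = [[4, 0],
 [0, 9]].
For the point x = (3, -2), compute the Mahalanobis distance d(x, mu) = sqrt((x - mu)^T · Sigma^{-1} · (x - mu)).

Step 1 — centre the observation: (x - mu) = (-3, -3).

Step 2 — invert Sigma. det(Sigma) = 4·9 - (0)² = 36.
  Sigma^{-1} = (1/det) · [[d, -b], [-b, a]] = [[0.25, 0],
 [0, 0.1111]].

Step 3 — form the quadratic (x - mu)^T · Sigma^{-1} · (x - mu):
  Sigma^{-1} · (x - mu) = (-0.75, -0.3333).
  (x - mu)^T · [Sigma^{-1} · (x - mu)] = (-3)·(-0.75) + (-3)·(-0.3333) = 3.25.

Step 4 — take square root: d = √(3.25) ≈ 1.8028.

d(x, mu) = √(3.25) ≈ 1.8028


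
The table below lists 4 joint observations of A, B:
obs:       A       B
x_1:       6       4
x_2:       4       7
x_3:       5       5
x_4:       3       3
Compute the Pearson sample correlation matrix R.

Step 1 — column means:
  mean(A) = (6 + 4 + 5 + 3) / 4 = 18/4 = 4.5
  mean(B) = (4 + 7 + 5 + 3) / 4 = 19/4 = 4.75

Step 2 — sample variances and covariances s[i,j] = (1/(n-1)) · Σ_k (x_{k,i} - mean_i) · (x_{k,j} - mean_j), with n-1 = 3:
  s[A,A] = ((1.5)·(1.5) + (-0.5)·(-0.5) + (0.5)·(0.5) + (-1.5)·(-1.5)) / 3 = 5/3 = 1.6667
  s[A,B] = ((1.5)·(-0.75) + (-0.5)·(2.25) + (0.5)·(0.25) + (-1.5)·(-1.75)) / 3 = 0.5/3 = 0.1667
  s[B,B] = ((-0.75)·(-0.75) + (2.25)·(2.25) + (0.25)·(0.25) + (-1.75)·(-1.75)) / 3 = 8.75/3 = 2.9167
  Sample standard deviations s_i = √(s[i,i]):
  s(A) = √(1.6667) = 1.291
  s(B) = √(2.9167) = 1.7078

Step 3 — r_{ij} = s_{ij} / (s_i · s_j):
  r[A,A] = 1 (diagonal).
  r[A,B] = 0.1667 / (1.291 · 1.7078) = 0.1667 / 2.2048 = 0.0756
  r[B,B] = 1 (diagonal).

R is symmetric with unit diagonal. Assembling:

R = [[1, 0.0756],
 [0.0756, 1]]


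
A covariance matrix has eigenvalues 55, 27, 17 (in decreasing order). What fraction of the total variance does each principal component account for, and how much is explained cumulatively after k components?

Step 1 — total variance = trace(Sigma) = Σ λ_i = 55 + 27 + 17 = 99.

Step 2 — fraction explained by component i = λ_i / Σ λ:
  PC1: 55/99 = 0.5556
  PC2: 27/99 = 0.2727
  PC3: 17/99 = 0.1717

Step 3 — cumulative fraction after k components = (λ_1 + ... + λ_k) / Σ λ:
  k = 1: 55/99 = 0.5556
  k = 2: (55 + 27)/99 = 82/99 = 0.8283
  k = 3: (55 + 27 + 17)/99 = 99/99 = 1

Summary (fraction, with percent):

explained: PC1 0.5556 (55.56%), PC2 0.2727 (27.27%), PC3 0.1717 (17.17%);  cumulative: 0.5556, 0.8283, 1


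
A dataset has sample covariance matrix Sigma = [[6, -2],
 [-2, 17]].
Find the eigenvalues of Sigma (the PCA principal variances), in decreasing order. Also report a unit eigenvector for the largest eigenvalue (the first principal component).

Step 1 — characteristic polynomial of 2×2 Sigma:
  det(Sigma - λI) = λ² - trace · λ + det = 0.
  trace = 6 + 17 = 23, det = 6·17 - (-2)² = 98.
Step 2 — discriminant:
  Δ = trace² - 4·det = 529 - 392 = 137.
Step 3 — eigenvalues:
  λ = (trace ± √Δ)/2 = (23 ± 11.7047)/2,
  λ_1 = 17.3523,  λ_2 = 5.6477.

Step 4 — unit eigenvector for λ_1: solve (Sigma - λ_1 I)v = 0. First row:
  (6 - 17.3523)·v_x + (-2)·v_y = 0, i.e. (-11.3523)·v_x + (-2)·v_y = 0,
  so v ∝ (b, λ_1 - a) = (-2, 11.3523); multiply by -1 so the first entry is positive: u = (2, -11.3523).
  ||u|| = √((2)² + (-11.3523)²) = √(132.8758) ≈ 11.5272,
  v_1 = u/||u|| ≈ (0.1735, -0.9848) (||v_1|| = 1).

λ_1 = 17.3523,  λ_2 = 5.6477;  v_1 ≈ (0.1735, -0.9848)


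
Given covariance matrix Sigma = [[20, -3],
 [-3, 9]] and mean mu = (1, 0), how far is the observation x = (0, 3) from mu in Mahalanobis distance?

Step 1 — centre the observation: (x - mu) = (-1, 3).

Step 2 — invert Sigma. det(Sigma) = 20·9 - (-3)² = 171.
  Sigma^{-1} = (1/det) · [[d, -b], [-b, a]] = [[0.0526, 0.0175],
 [0.0175, 0.117]].

Step 3 — form the quadratic (x - mu)^T · Sigma^{-1} · (x - mu):
  Sigma^{-1} · (x - mu) = (0, 0.3333).
  (x - mu)^T · [Sigma^{-1} · (x - mu)] = (-1)·(0) + (3)·(0.3333) = 1.

Step 4 — take square root: d = √(1) ≈ 1.

d(x, mu) = √(1) ≈ 1


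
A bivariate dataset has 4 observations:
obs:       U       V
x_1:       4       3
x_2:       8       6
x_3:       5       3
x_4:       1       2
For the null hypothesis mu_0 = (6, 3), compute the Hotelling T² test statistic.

Step 1 — sample mean vector:
  mean(U) = (4 + 8 + 5 + 1) / 4 = 18/4 = 4.5
  mean(V) = (3 + 6 + 3 + 2) / 4 = 14/4 = 3.5
  x̄ = (4.5, 3.5),  deviation x̄ - mu_0 = (4.5, 3.5) - (6, 3) = (-1.5, 0.5).

Step 2 — sample covariance matrix, S[i,j] = (1/(n-1)) · Σ_k (x_{k,i} - mean_i) · (x_{k,j} - mean_j), divisor n-1 = 3:
  S[U,U] = ((-0.5)·(-0.5) + (3.5)·(3.5) + (0.5)·(0.5) + (-3.5)·(-3.5)) / 3 = 25/3 = 8.3333
  S[U,V] = ((-0.5)·(-0.5) + (3.5)·(2.5) + (0.5)·(-0.5) + (-3.5)·(-1.5)) / 3 = 14/3 = 4.6667
  S[V,V] = ((-0.5)·(-0.5) + (2.5)·(2.5) + (-0.5)·(-0.5) + (-1.5)·(-1.5)) / 3 = 9/3 = 3
  S = [[8.3333, 4.6667],
 [4.6667, 3]].

Step 3 — invert S. det(S) = 8.3333·3 - (4.6667)² = 3.2222.
  S^{-1} = (1/det) · [[d, -b], [-b, a]] = [[0.931, -1.4483],
 [-1.4483, 2.5862]].

Step 4 — quadratic form (x̄ - mu_0)^T · S^{-1} · (x̄ - mu_0):
  S^{-1} · (x̄ - mu_0) = (-2.1207, 3.4655),
  (x̄ - mu_0)^T · [...] = (-1.5)·(-2.1207) + (0.5)·(3.4655) = 4.9138.

Step 5 — scale by n: T² = 4 · 4.9138 = 19.6552.

T² ≈ 19.6552


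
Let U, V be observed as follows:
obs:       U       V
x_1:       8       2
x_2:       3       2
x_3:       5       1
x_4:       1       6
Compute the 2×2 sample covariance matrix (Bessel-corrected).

Step 1 — column means:
  mean(U) = (8 + 3 + 5 + 1) / 4 = 17/4 = 4.25
  mean(V) = (2 + 2 + 1 + 6) / 4 = 11/4 = 2.75

Step 2 — sample covariance S[i,j] = (1/(n-1)) · Σ_k (x_{k,i} - mean_i) · (x_{k,j} - mean_j), with n-1 = 3.
  S[U,U] = ((3.75)·(3.75) + (-1.25)·(-1.25) + (0.75)·(0.75) + (-3.25)·(-3.25)) / 3 = 26.75/3 = 8.9167
  S[U,V] = ((3.75)·(-0.75) + (-1.25)·(-0.75) + (0.75)·(-1.75) + (-3.25)·(3.25)) / 3 = -13.75/3 = -4.5833
  S[V,V] = ((-0.75)·(-0.75) + (-0.75)·(-0.75) + (-1.75)·(-1.75) + (3.25)·(3.25)) / 3 = 14.75/3 = 4.9167

S is symmetric (S[j,i] = S[i,j]). Assembling:

S = [[8.9167, -4.5833],
 [-4.5833, 4.9167]]


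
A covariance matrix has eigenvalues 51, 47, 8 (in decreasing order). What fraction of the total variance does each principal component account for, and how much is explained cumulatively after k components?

Step 1 — total variance = trace(Sigma) = Σ λ_i = 51 + 47 + 8 = 106.

Step 2 — fraction explained by component i = λ_i / Σ λ:
  PC1: 51/106 = 0.4811
  PC2: 47/106 = 0.4434
  PC3: 8/106 = 0.0755

Step 3 — cumulative fraction after k components = (λ_1 + ... + λ_k) / Σ λ:
  k = 1: 51/106 = 0.4811
  k = 2: (51 + 47)/106 = 98/106 = 0.9245
  k = 3: (51 + 47 + 8)/106 = 106/106 = 1

Summary (fraction, with percent):

explained: PC1 0.4811 (48.11%), PC2 0.4434 (44.34%), PC3 0.0755 (7.55%);  cumulative: 0.4811, 0.9245, 1


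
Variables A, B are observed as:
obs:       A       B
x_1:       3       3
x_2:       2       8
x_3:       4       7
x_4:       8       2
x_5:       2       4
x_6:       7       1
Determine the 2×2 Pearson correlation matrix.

Step 1 — column means:
  mean(A) = (3 + 2 + 4 + 8 + 2 + 7) / 6 = 26/6 = 4.3333
  mean(B) = (3 + 8 + 7 + 2 + 4 + 1) / 6 = 25/6 = 4.1667

Step 2 — sample variances and covariances s[i,j] = (1/(n-1)) · Σ_k (x_{k,i} - mean_i) · (x_{k,j} - mean_j), with n-1 = 5:
  s[A,A] = ((-1.3333)·(-1.3333) + (-2.3333)·(-2.3333) + (-0.3333)·(-0.3333) + (3.6667)·(3.6667) + (-2.3333)·(-2.3333) + (2.6667)·(2.6667)) / 5 = 33.3333/5 = 6.6667
  s[A,B] = ((-1.3333)·(-1.1667) + (-2.3333)·(3.8333) + (-0.3333)·(2.8333) + (3.6667)·(-2.1667) + (-2.3333)·(-0.1667) + (2.6667)·(-3.1667)) / 5 = -24.3333/5 = -4.8667
  s[B,B] = ((-1.1667)·(-1.1667) + (3.8333)·(3.8333) + (2.8333)·(2.8333) + (-2.1667)·(-2.1667) + (-0.1667)·(-0.1667) + (-3.1667)·(-3.1667)) / 5 = 38.8333/5 = 7.7667
  Sample standard deviations s_i = √(s[i,i]):
  s(A) = √(6.6667) = 2.582
  s(B) = √(7.7667) = 2.7869

Step 3 — r_{ij} = s_{ij} / (s_i · s_j):
  r[A,A] = 1 (diagonal).
  r[A,B] = -4.8667 / (2.582 · 2.7869) = -4.8667 / 7.1957 = -0.6763
  r[B,B] = 1 (diagonal).

R is symmetric with unit diagonal. Assembling:

R = [[1, -0.6763],
 [-0.6763, 1]]


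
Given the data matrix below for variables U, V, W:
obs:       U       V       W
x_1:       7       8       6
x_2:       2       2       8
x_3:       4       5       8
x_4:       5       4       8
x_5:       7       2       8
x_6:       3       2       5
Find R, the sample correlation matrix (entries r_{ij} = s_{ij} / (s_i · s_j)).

Step 1 — column means:
  mean(U) = (7 + 2 + 4 + 5 + 7 + 3) / 6 = 28/6 = 4.6667
  mean(V) = (8 + 2 + 5 + 4 + 2 + 2) / 6 = 23/6 = 3.8333
  mean(W) = (6 + 8 + 8 + 8 + 8 + 5) / 6 = 43/6 = 7.1667

Step 2 — sample variances and covariances s[i,j] = (1/(n-1)) · Σ_k (x_{k,i} - mean_i) · (x_{k,j} - mean_j), with n-1 = 5:
  s[U,U] = ((2.3333)·(2.3333) + (-2.6667)·(-2.6667) + (-0.6667)·(-0.6667) + (0.3333)·(0.3333) + (2.3333)·(2.3333) + (-1.6667)·(-1.6667)) / 5 = 21.3333/5 = 4.2667
  s[U,V] = ((2.3333)·(4.1667) + (-2.6667)·(-1.8333) + (-0.6667)·(1.1667) + (0.3333)·(0.1667) + (2.3333)·(-1.8333) + (-1.6667)·(-1.8333)) / 5 = 12.6667/5 = 2.5333
  s[U,W] = ((2.3333)·(-1.1667) + (-2.6667)·(0.8333) + (-0.6667)·(0.8333) + (0.3333)·(0.8333) + (2.3333)·(0.8333) + (-1.6667)·(-2.1667)) / 5 = 0.3333/5 = 0.0667
  s[V,V] = ((4.1667)·(4.1667) + (-1.8333)·(-1.8333) + (1.1667)·(1.1667) + (0.1667)·(0.1667) + (-1.8333)·(-1.8333) + (-1.8333)·(-1.8333)) / 5 = 28.8333/5 = 5.7667
  s[V,W] = ((4.1667)·(-1.1667) + (-1.8333)·(0.8333) + (1.1667)·(0.8333) + (0.1667)·(0.8333) + (-1.8333)·(0.8333) + (-1.8333)·(-2.1667)) / 5 = -2.8333/5 = -0.5667
  s[W,W] = ((-1.1667)·(-1.1667) + (0.8333)·(0.8333) + (0.8333)·(0.8333) + (0.8333)·(0.8333) + (0.8333)·(0.8333) + (-2.1667)·(-2.1667)) / 5 = 8.8333/5 = 1.7667
  Sample standard deviations s_i = √(s[i,i]):
  s(U) = √(4.2667) = 2.0656
  s(V) = √(5.7667) = 2.4014
  s(W) = √(1.7667) = 1.3292

Step 3 — r_{ij} = s_{ij} / (s_i · s_j):
  r[U,U] = 1 (diagonal).
  r[U,V] = 2.5333 / (2.0656 · 2.4014) = 2.5333 / 4.9603 = 0.5107
  r[U,W] = 0.0667 / (2.0656 · 1.3292) = 0.0667 / 2.7455 = 0.0243
  r[V,V] = 1 (diagonal).
  r[V,W] = -0.5667 / (2.4014 · 1.3292) = -0.5667 / 3.1918 = -0.1775
  r[W,W] = 1 (diagonal).

R is symmetric with unit diagonal. Assembling:

R = [[1, 0.5107, 0.0243],
 [0.5107, 1, -0.1775],
 [0.0243, -0.1775, 1]]


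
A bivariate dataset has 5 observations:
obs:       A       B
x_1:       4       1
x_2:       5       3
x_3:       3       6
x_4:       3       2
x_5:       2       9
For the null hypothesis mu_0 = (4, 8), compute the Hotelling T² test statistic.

Step 1 — sample mean vector:
  mean(A) = (4 + 5 + 3 + 3 + 2) / 5 = 17/5 = 3.4
  mean(B) = (1 + 3 + 6 + 2 + 9) / 5 = 21/5 = 4.2
  x̄ = (3.4, 4.2),  deviation x̄ - mu_0 = (3.4, 4.2) - (4, 8) = (-0.6, -3.8).

Step 2 — sample covariance matrix, S[i,j] = (1/(n-1)) · Σ_k (x_{k,i} - mean_i) · (x_{k,j} - mean_j), divisor n-1 = 4:
  S[A,A] = ((0.6)·(0.6) + (1.6)·(1.6) + (-0.4)·(-0.4) + (-0.4)·(-0.4) + (-1.4)·(-1.4)) / 4 = 5.2/4 = 1.3
  S[A,B] = ((0.6)·(-3.2) + (1.6)·(-1.2) + (-0.4)·(1.8) + (-0.4)·(-2.2) + (-1.4)·(4.8)) / 4 = -10.4/4 = -2.6
  S[B,B] = ((-3.2)·(-3.2) + (-1.2)·(-1.2) + (1.8)·(1.8) + (-2.2)·(-2.2) + (4.8)·(4.8)) / 4 = 42.8/4 = 10.7
  S = [[1.3, -2.6],
 [-2.6, 10.7]].

Step 3 — invert S. det(S) = 1.3·10.7 - (-2.6)² = 7.15.
  S^{-1} = (1/det) · [[d, -b], [-b, a]] = [[1.4965, 0.3636],
 [0.3636, 0.1818]].

Step 4 — quadratic form (x̄ - mu_0)^T · S^{-1} · (x̄ - mu_0):
  S^{-1} · (x̄ - mu_0) = (-2.2797, -0.9091),
  (x̄ - mu_0)^T · [...] = (-0.6)·(-2.2797) + (-3.8)·(-0.9091) = 4.8224.

Step 5 — scale by n: T² = 5 · 4.8224 = 24.1119.

T² ≈ 24.1119


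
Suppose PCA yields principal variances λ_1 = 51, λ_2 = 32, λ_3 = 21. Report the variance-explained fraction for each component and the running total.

Step 1 — total variance = trace(Sigma) = Σ λ_i = 51 + 32 + 21 = 104.

Step 2 — fraction explained by component i = λ_i / Σ λ:
  PC1: 51/104 = 0.4904
  PC2: 32/104 = 0.3077
  PC3: 21/104 = 0.2019

Step 3 — cumulative fraction after k components = (λ_1 + ... + λ_k) / Σ λ:
  k = 1: 51/104 = 0.4904
  k = 2: (51 + 32)/104 = 83/104 = 0.7981
  k = 3: (51 + 32 + 21)/104 = 104/104 = 1

Summary (fraction, with percent):

explained: PC1 0.4904 (49.04%), PC2 0.3077 (30.77%), PC3 0.2019 (20.19%);  cumulative: 0.4904, 0.7981, 1


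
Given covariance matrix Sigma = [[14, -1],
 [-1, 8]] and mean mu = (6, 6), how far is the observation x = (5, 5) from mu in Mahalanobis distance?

Step 1 — centre the observation: (x - mu) = (-1, -1).

Step 2 — invert Sigma. det(Sigma) = 14·8 - (-1)² = 111.
  Sigma^{-1} = (1/det) · [[d, -b], [-b, a]] = [[0.0721, 0.009],
 [0.009, 0.1261]].

Step 3 — form the quadratic (x - mu)^T · Sigma^{-1} · (x - mu):
  Sigma^{-1} · (x - mu) = (-0.0811, -0.1351).
  (x - mu)^T · [Sigma^{-1} · (x - mu)] = (-1)·(-0.0811) + (-1)·(-0.1351) = 0.2162.

Step 4 — take square root: d = √(0.2162) ≈ 0.465.

d(x, mu) = √(0.2162) ≈ 0.465


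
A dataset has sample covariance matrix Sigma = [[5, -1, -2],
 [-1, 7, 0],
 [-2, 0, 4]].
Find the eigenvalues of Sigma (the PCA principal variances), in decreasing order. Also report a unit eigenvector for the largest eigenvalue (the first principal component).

Step 1 — characteristic polynomial p(λ) = det(λI - Sigma) = λ³ - tr·λ² + c_1·λ - det, where tr = trace, c_1 = sum of the principal 2×2 minors, det = det(Sigma):
  tr = 5 + 7 + 4 = 16,
  c_1 = (5·7 - (-1)²) + (5·4 - (-2)²) + (7·4 - (0)²) = 34 + 16 + 28 = 78,
  det = 5·(7·4 - (0)²) - (-1)·((-1)·4 - (0)·(-2)) + (-2)·((-1)·(0) - 7·(-2)) = 5·(28) - (-1)·(-4) + (-2)·(14) = 108.
  So p(λ) = λ³ - 16λ² + 78λ - 108.
Step 2 — look for an integer root (rational root theorem: any rational root is an integer divisor of 108). Testing λ = 6:
  p(6) = 216 - 576 + 468 - 108 = 0  ✓
  Dividing out (λ - 6): p(λ) = (λ - 6)(λ² - 10λ + 18).
Step 3 — remaining eigenvalues from the quadratic λ² - 10λ + 18 = 0:
  Δ = 10² - 4·18 = 100 - 72 = 28,  λ = (10 ± √28)/2 = (10 ± 5.2915)/2 ≈ 7.6458 or 2.3542.
  Sorted: λ_1 = 7.6458,  λ_2 = 6,  λ_3 = 2.3542  (check: sum = 16 = tr ✓).

Step 4 — unit eigenvector for λ_1 ≈ 7.6458: v spans the null space of (Sigma - λ_1 I), whose rows are
  r_1 = (-2.6458, -1, -2),  r_2 = (-1, -0.6458, 0),  r_3 = (-2, 0, -3.6458).
  v is orthogonal to every row, so take v ∝ r_1 × r_2 = ((-1)·(0) - (-2)·(-0.6458), (-2)·(-1) - (-2.6458)·(0), (-2.6458)·(-0.6458) - (-1)·(-1)) ≈ (-1.2915, 2, 0.7085).
  Rescale (multiply by -1 so the first nonzero entry is positive): u = (1.2915, -2, -0.7085).
  ||u|| = √((1.2915)² + (-2)² + (-0.7085)²) = √(6.1699) ≈ 2.4839,  v_1 = u/||u|| ≈ (0.5199, -0.8052, -0.2852) (||v_1|| = 1).

λ_1 = 7.6458,  λ_2 = 6,  λ_3 = 2.3542;  v_1 ≈ (0.5199, -0.8052, -0.2852)


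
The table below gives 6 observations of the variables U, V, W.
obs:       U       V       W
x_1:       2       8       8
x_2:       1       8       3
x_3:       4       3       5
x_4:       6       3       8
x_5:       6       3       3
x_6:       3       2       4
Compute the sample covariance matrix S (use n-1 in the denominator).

Step 1 — column means:
  mean(U) = (2 + 1 + 4 + 6 + 6 + 3) / 6 = 22/6 = 3.6667
  mean(V) = (8 + 8 + 3 + 3 + 3 + 2) / 6 = 27/6 = 4.5
  mean(W) = (8 + 3 + 5 + 8 + 3 + 4) / 6 = 31/6 = 5.1667

Step 2 — sample covariance S[i,j] = (1/(n-1)) · Σ_k (x_{k,i} - mean_i) · (x_{k,j} - mean_j), with n-1 = 5.
  S[U,U] = ((-1.6667)·(-1.6667) + (-2.6667)·(-2.6667) + (0.3333)·(0.3333) + (2.3333)·(2.3333) + (2.3333)·(2.3333) + (-0.6667)·(-0.6667)) / 5 = 21.3333/5 = 4.2667
  S[U,V] = ((-1.6667)·(3.5) + (-2.6667)·(3.5) + (0.3333)·(-1.5) + (2.3333)·(-1.5) + (2.3333)·(-1.5) + (-0.6667)·(-2.5)) / 5 = -21/5 = -4.2
  S[U,W] = ((-1.6667)·(2.8333) + (-2.6667)·(-2.1667) + (0.3333)·(-0.1667) + (2.3333)·(2.8333) + (2.3333)·(-2.1667) + (-0.6667)·(-1.1667)) / 5 = 3.3333/5 = 0.6667
  S[V,V] = ((3.5)·(3.5) + (3.5)·(3.5) + (-1.5)·(-1.5) + (-1.5)·(-1.5) + (-1.5)·(-1.5) + (-2.5)·(-2.5)) / 5 = 37.5/5 = 7.5
  S[V,W] = ((3.5)·(2.8333) + (3.5)·(-2.1667) + (-1.5)·(-0.1667) + (-1.5)·(2.8333) + (-1.5)·(-2.1667) + (-2.5)·(-1.1667)) / 5 = 4.5/5 = 0.9
  S[W,W] = ((2.8333)·(2.8333) + (-2.1667)·(-2.1667) + (-0.1667)·(-0.1667) + (2.8333)·(2.8333) + (-2.1667)·(-2.1667) + (-1.1667)·(-1.1667)) / 5 = 26.8333/5 = 5.3667

S is symmetric (S[j,i] = S[i,j]). Assembling:

S = [[4.2667, -4.2, 0.6667],
 [-4.2, 7.5, 0.9],
 [0.6667, 0.9, 5.3667]]


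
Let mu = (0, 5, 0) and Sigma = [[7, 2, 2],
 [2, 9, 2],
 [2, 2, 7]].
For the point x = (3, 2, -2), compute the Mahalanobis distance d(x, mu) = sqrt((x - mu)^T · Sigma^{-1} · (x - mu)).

Step 1 — centre the observation: (x - mu) = (3, -3, -2).

Step 2 — invert Sigma (cofactor / det for 3×3, or solve directly):
  Sigma^{-1} = [[0.1616, -0.0274, -0.0384],
 [-0.0274, 0.1233, -0.0274],
 [-0.0384, -0.0274, 0.1616]].

Step 3 — form the quadratic (x - mu)^T · Sigma^{-1} · (x - mu):
  Sigma^{-1} · (x - mu) = (0.6438, -0.3973, -0.3562).
  (x - mu)^T · [Sigma^{-1} · (x - mu)] = (3)·(0.6438) + (-3)·(-0.3973) + (-2)·(-0.3562) = 3.8356.

Step 4 — take square root: d = √(3.8356) ≈ 1.9585.

d(x, mu) = √(3.8356) ≈ 1.9585


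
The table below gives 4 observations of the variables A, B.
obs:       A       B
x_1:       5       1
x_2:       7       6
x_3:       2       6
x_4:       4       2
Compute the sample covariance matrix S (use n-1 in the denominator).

Step 1 — column means:
  mean(A) = (5 + 7 + 2 + 4) / 4 = 18/4 = 4.5
  mean(B) = (1 + 6 + 6 + 2) / 4 = 15/4 = 3.75

Step 2 — sample covariance S[i,j] = (1/(n-1)) · Σ_k (x_{k,i} - mean_i) · (x_{k,j} - mean_j), with n-1 = 3.
  S[A,A] = ((0.5)·(0.5) + (2.5)·(2.5) + (-2.5)·(-2.5) + (-0.5)·(-0.5)) / 3 = 13/3 = 4.3333
  S[A,B] = ((0.5)·(-2.75) + (2.5)·(2.25) + (-2.5)·(2.25) + (-0.5)·(-1.75)) / 3 = -0.5/3 = -0.1667
  S[B,B] = ((-2.75)·(-2.75) + (2.25)·(2.25) + (2.25)·(2.25) + (-1.75)·(-1.75)) / 3 = 20.75/3 = 6.9167

S is symmetric (S[j,i] = S[i,j]). Assembling:

S = [[4.3333, -0.1667],
 [-0.1667, 6.9167]]


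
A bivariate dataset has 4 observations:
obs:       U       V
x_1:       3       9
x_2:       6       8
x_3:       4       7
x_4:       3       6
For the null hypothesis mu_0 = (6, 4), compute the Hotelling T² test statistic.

Step 1 — sample mean vector:
  mean(U) = (3 + 6 + 4 + 3) / 4 = 16/4 = 4
  mean(V) = (9 + 8 + 7 + 6) / 4 = 30/4 = 7.5
  x̄ = (4, 7.5),  deviation x̄ - mu_0 = (4, 7.5) - (6, 4) = (-2, 3.5).

Step 2 — sample covariance matrix, S[i,j] = (1/(n-1)) · Σ_k (x_{k,i} - mean_i) · (x_{k,j} - mean_j), divisor n-1 = 3:
  S[U,U] = ((-1)·(-1) + (2)·(2) + (0)·(0) + (-1)·(-1)) / 3 = 6/3 = 2
  S[U,V] = ((-1)·(1.5) + (2)·(0.5) + (0)·(-0.5) + (-1)·(-1.5)) / 3 = 1/3 = 0.3333
  S[V,V] = ((1.5)·(1.5) + (0.5)·(0.5) + (-0.5)·(-0.5) + (-1.5)·(-1.5)) / 3 = 5/3 = 1.6667
  S = [[2, 0.3333],
 [0.3333, 1.6667]].

Step 3 — invert S. det(S) = 2·1.6667 - (0.3333)² = 3.2222.
  S^{-1} = (1/det) · [[d, -b], [-b, a]] = [[0.5172, -0.1034],
 [-0.1034, 0.6207]].

Step 4 — quadratic form (x̄ - mu_0)^T · S^{-1} · (x̄ - mu_0):
  S^{-1} · (x̄ - mu_0) = (-1.3966, 2.3793),
  (x̄ - mu_0)^T · [...] = (-2)·(-1.3966) + (3.5)·(2.3793) = 11.1207.

Step 5 — scale by n: T² = 4 · 11.1207 = 44.4828.

T² ≈ 44.4828


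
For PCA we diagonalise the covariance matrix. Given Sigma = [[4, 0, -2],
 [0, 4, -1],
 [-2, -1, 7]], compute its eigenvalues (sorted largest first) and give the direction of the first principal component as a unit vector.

Step 1 — characteristic polynomial p(λ) = det(λI - Sigma) = λ³ - tr·λ² + c_1·λ - det, where tr = trace, c_1 = sum of the principal 2×2 minors, det = det(Sigma):
  tr = 4 + 4 + 7 = 15,
  c_1 = (4·4 - (0)²) + (4·7 - (-2)²) + (4·7 - (-1)²) = 16 + 24 + 27 = 67,
  det = 4·(4·7 - (-1)²) - (0)·((0)·7 - (-1)·(-2)) + (-2)·((0)·(-1) - 4·(-2)) = 4·(27) - (0)·(-2) + (-2)·(8) = 92.
  So p(λ) = λ³ - 15λ² + 67λ - 92.
Step 2 — look for an integer root (rational root theorem: any rational root is an integer divisor of 92). Testing λ = 4:
  p(4) = 64 - 240 + 268 - 92 = 0  ✓
  Dividing out (λ - 4): p(λ) = (λ - 4)(λ² - 11λ + 23).
Step 3 — remaining eigenvalues from the quadratic λ² - 11λ + 23 = 0:
  Δ = 11² - 4·23 = 121 - 92 = 29,  λ = (11 ± √29)/2 = (11 ± 5.3852)/2 ≈ 8.1926 or 2.8074.
  Sorted: λ_1 = 8.1926,  λ_2 = 4,  λ_3 = 2.8074  (check: sum = 15 = tr ✓).

Step 4 — unit eigenvector for λ_1 ≈ 8.1926: v spans the null space of (Sigma - λ_1 I), whose rows are
  r_1 = (-4.1926, 0, -2),  r_2 = (0, -4.1926, -1),  r_3 = (-2, -1, -1.1926).
  v is orthogonal to every row, so take v ∝ r_1 × r_2 = ((0)·(-1) - (-2)·(-4.1926), (-2)·(0) - (-4.1926)·(-1), (-4.1926)·(-4.1926) - (0)·(0)) ≈ (-8.3852, -4.1926, 17.5777).
  Rescale (multiply by -1 so the first nonzero entry is positive): u = (8.3852, 4.1926, -17.5777).
  ||u|| = √((8.3852)² + (4.1926)² + (-17.5777)²) = √(396.8659) ≈ 19.9215,  v_1 = u/||u|| ≈ (0.4209, 0.2105, -0.8824) (||v_1|| = 1).

λ_1 = 8.1926,  λ_2 = 4,  λ_3 = 2.8074;  v_1 ≈ (0.4209, 0.2105, -0.8824)


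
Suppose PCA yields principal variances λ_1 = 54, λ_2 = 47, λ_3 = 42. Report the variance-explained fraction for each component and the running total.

Step 1 — total variance = trace(Sigma) = Σ λ_i = 54 + 47 + 42 = 143.

Step 2 — fraction explained by component i = λ_i / Σ λ:
  PC1: 54/143 = 0.3776
  PC2: 47/143 = 0.3287
  PC3: 42/143 = 0.2937

Step 3 — cumulative fraction after k components = (λ_1 + ... + λ_k) / Σ λ:
  k = 1: 54/143 = 0.3776
  k = 2: (54 + 47)/143 = 101/143 = 0.7063
  k = 3: (54 + 47 + 42)/143 = 143/143 = 1

Summary (fraction, with percent):

explained: PC1 0.3776 (37.76%), PC2 0.3287 (32.87%), PC3 0.2937 (29.37%);  cumulative: 0.3776, 0.7063, 1


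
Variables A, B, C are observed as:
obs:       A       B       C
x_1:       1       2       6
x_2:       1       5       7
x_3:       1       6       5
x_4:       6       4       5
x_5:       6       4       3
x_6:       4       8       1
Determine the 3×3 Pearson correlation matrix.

Step 1 — column means:
  mean(A) = (1 + 1 + 1 + 6 + 6 + 4) / 6 = 19/6 = 3.1667
  mean(B) = (2 + 5 + 6 + 4 + 4 + 8) / 6 = 29/6 = 4.8333
  mean(C) = (6 + 7 + 5 + 5 + 3 + 1) / 6 = 27/6 = 4.5

Step 2 — sample variances and covariances s[i,j] = (1/(n-1)) · Σ_k (x_{k,i} - mean_i) · (x_{k,j} - mean_j), with n-1 = 5:
  s[A,A] = ((-2.1667)·(-2.1667) + (-2.1667)·(-2.1667) + (-2.1667)·(-2.1667) + (2.8333)·(2.8333) + (2.8333)·(2.8333) + (0.8333)·(0.8333)) / 5 = 30.8333/5 = 6.1667
  s[A,B] = ((-2.1667)·(-2.8333) + (-2.1667)·(0.1667) + (-2.1667)·(1.1667) + (2.8333)·(-0.8333) + (2.8333)·(-0.8333) + (0.8333)·(3.1667)) / 5 = 1.1667/5 = 0.2333
  s[A,C] = ((-2.1667)·(1.5) + (-2.1667)·(2.5) + (-2.1667)·(0.5) + (2.8333)·(0.5) + (2.8333)·(-1.5) + (0.8333)·(-3.5)) / 5 = -15.5/5 = -3.1
  s[B,B] = ((-2.8333)·(-2.8333) + (0.1667)·(0.1667) + (1.1667)·(1.1667) + (-0.8333)·(-0.8333) + (-0.8333)·(-0.8333) + (3.1667)·(3.1667)) / 5 = 20.8333/5 = 4.1667
  s[B,C] = ((-2.8333)·(1.5) + (0.1667)·(2.5) + (1.1667)·(0.5) + (-0.8333)·(0.5) + (-0.8333)·(-1.5) + (3.1667)·(-3.5)) / 5 = -13.5/5 = -2.7
  s[C,C] = ((1.5)·(1.5) + (2.5)·(2.5) + (0.5)·(0.5) + (0.5)·(0.5) + (-1.5)·(-1.5) + (-3.5)·(-3.5)) / 5 = 23.5/5 = 4.7
  Sample standard deviations s_i = √(s[i,i]):
  s(A) = √(6.1667) = 2.4833
  s(B) = √(4.1667) = 2.0412
  s(C) = √(4.7) = 2.1679

Step 3 — r_{ij} = s_{ij} / (s_i · s_j):
  r[A,A] = 1 (diagonal).
  r[A,B] = 0.2333 / (2.4833 · 2.0412) = 0.2333 / 5.069 = 0.046
  r[A,C] = -3.1 / (2.4833 · 2.1679) = -3.1 / 5.3836 = -0.5758
  r[B,B] = 1 (diagonal).
  r[B,C] = -2.7 / (2.0412 · 2.1679) = -2.7 / 4.4253 = -0.6101
  r[C,C] = 1 (diagonal).

R is symmetric with unit diagonal. Assembling:

R = [[1, 0.046, -0.5758],
 [0.046, 1, -0.6101],
 [-0.5758, -0.6101, 1]]
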